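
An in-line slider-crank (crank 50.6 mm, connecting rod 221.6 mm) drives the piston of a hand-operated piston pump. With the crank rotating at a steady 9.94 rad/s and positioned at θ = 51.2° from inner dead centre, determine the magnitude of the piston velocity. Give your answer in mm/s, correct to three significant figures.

ω = 9.94 rad/s
For an in-line slider-crank, x = r cosθ + √(L² − r² sin²θ), so v = −rω sinθ·[1 + r cosθ/√(L² − r² sin²θ)].
With r = 0.0506 m, L = 0.2216 m, θ = 51.2°: √(L² − r² sin²θ) = 0.21806 m.
v = −0.0506·9.94·0.77934·[1 + 0.0506·0.62660/0.21806] = -0.44897 m/s.
|v| = 0.44897 m/s = 448.97 mm/s.

449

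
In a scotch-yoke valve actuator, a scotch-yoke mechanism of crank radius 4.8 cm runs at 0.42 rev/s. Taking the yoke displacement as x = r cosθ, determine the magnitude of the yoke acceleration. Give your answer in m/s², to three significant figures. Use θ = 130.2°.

0.216

ω = 2.639 rad/s (from 0.42 rev/s).
x = r cosθ ⇒ ẍ = −rω² cosθ (ω constant).
|a| = rω²|cosθ| = 0.048·(2.639)²·|cos 130.2°| = 0.21576 m/s².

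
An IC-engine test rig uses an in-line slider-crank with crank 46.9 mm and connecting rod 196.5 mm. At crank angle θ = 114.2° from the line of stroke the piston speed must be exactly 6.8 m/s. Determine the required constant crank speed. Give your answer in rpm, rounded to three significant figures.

For an in-line slider-crank, |v_piston| = rω|sinθ|·[1 + r cosθ/√(L² − r² sin²θ)].
With r = 0.0469 m, L = 0.1965 m, θ = 114.2°: the bracketed kinematic factor |dx/dθ| = 0.03849 m.
ω = v/|dx/dθ| = 6.8/0.03849 = 176.67 rad/s.
N = 60ω/(2π) = 1687.1 rpm.

1690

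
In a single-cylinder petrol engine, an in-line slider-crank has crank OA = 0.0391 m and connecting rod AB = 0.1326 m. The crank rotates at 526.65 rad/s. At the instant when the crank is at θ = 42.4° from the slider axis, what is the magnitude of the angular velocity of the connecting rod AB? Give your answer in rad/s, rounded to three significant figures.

ω = 526.6 rad/s
The rod makes angle φ with the slider axis where L sinφ = r sinθ; differentiating, L cosφ·φ̇ = r ω cosθ.
L cosφ = √(L² − r² sin²θ) = 0.12995 m.
|ω_rod| = r ω |cosθ| / √(L² − r² sin²θ) = 0.0391·526.6·0.73846/0.12995 = 117.01 rad/s.

117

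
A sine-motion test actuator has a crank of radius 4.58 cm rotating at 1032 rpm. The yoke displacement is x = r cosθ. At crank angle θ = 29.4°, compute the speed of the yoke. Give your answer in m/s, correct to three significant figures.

2.43

ω = 108.1 rad/s (from 1032 rpm).
x = r cosθ ⇒ ẋ = −rω sinθ.
|v| = rω|sinθ| = 0.0458·108.1·|sin 29.4°| = 2.4298 m/s.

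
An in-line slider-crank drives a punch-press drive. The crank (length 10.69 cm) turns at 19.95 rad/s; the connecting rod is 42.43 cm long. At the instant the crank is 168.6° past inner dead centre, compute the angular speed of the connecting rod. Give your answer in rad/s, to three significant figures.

ω = 19.95 rad/s
The rod makes angle φ with the slider axis where L sinφ = r sinθ; differentiating, L cosφ·φ̇ = r ω cosθ.
L cosφ = √(L² − r² sin²θ) = 0.42377 m.
|ω_rod| = r ω |cosθ| / √(L² − r² sin²θ) = 0.1069·19.95·0.98027/0.42377 = 4.9332 rad/s.

4.93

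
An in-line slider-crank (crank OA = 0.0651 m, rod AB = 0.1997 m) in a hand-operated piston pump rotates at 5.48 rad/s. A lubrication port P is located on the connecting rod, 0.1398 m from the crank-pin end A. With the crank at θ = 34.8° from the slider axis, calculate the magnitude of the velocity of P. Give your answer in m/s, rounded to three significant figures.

0.258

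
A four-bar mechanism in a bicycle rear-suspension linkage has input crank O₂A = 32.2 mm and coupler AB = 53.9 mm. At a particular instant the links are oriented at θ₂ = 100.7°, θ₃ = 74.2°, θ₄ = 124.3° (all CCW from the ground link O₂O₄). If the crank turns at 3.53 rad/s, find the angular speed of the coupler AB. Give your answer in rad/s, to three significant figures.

1.10

ω₂ = 3.53 rad/s
Differentiating the loop-closure r₂e^{iθ₂}+r₃e^{iθ₃}=r₁+r₄e^{iθ₄} gives r₂ω₂e^{iθ₂}+r₃ω₃e^{iθ₃}=r₄ω₄e^{iθ₄}.
Eliminating the other unknown: ω₃ = r₂ω₂ sin(θ₄−θ₂) / [r₃ sin(θ₃−θ₄)].
Numerator sine = +0.40035; denominator sine = -0.76717.
Result = 0.0322·3.53·(+0.40035) / (0.0539·(-0.76717)) = -1.1005 rad/s; magnitude 1.1005 rad/s.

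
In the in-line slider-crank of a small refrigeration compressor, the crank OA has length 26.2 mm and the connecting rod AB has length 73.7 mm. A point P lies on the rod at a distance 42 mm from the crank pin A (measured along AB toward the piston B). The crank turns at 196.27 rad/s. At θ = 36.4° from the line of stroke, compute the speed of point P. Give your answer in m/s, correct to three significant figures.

3.98

ω = 196.3 rad/s.  Crank-pin speed |V_A| = rω = 5.1423 m/s, perpendicular to OA.
Rod angle: sinφ = −(r/L) sinθ ⇒ φ = -12.178°; ω_rod = −rω cosθ/√(L²−r²sin²θ) = -57.453 rad/s.
V_P = V_A + ω_rod × AP, with AP = 0.042 m along the rod.
Components: V_Px = −rω sinθ − a·ω_rod·sinφ = -3.5606 m/s;  V_Py = rω cosθ + a·ω_rod·cosφ = +1.7803 m/s.
|V_P| = √(V_Px² + V_Py²) = 3.9808 m/s.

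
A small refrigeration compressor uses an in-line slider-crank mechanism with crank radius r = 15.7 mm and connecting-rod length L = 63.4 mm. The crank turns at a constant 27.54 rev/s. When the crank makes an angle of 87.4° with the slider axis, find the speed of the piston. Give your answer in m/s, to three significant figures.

2.75

ω = 2π·27.5 = 173 rad/s
For an in-line slider-crank, x = r cosθ + √(L² − r² sin²θ), so v = −rω sinθ·[1 + r cosθ/√(L² − r² sin²θ)].
With r = 0.0157 m, L = 0.0634 m, θ = 87.4°: √(L² − r² sin²θ) = 0.061429 m.
v = −0.0157·173·0.99897·[1 + 0.0157·0.04536/0.061429] = -2.7454 m/s.
|v| = 2.7454 m/s.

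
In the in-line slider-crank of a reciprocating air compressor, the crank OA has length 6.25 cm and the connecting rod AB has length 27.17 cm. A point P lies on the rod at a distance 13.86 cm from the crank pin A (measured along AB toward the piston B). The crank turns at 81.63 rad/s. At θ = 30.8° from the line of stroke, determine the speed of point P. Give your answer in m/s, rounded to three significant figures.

ω = 81.63 rad/s.  Crank-pin speed |V_A| = rω = 5.1019 m/s, perpendicular to OA.
Rod angle: sinφ = −(r/L) sinθ ⇒ φ = -6.764°; ω_rod = −rω cosθ/√(L²−r²sin²θ) = -16.242 rad/s.
V_P = V_A + ω_rod × AP, with AP = 0.1386 m along the rod.
Components: V_Px = −rω sinθ − a·ω_rod·sinφ = -2.8775 m/s;  V_Py = rω cosθ + a·ω_rod·cosφ = +2.1468 m/s.
|V_P| = √(V_Px² + V_Py²) = 3.5901 m/s.

3.59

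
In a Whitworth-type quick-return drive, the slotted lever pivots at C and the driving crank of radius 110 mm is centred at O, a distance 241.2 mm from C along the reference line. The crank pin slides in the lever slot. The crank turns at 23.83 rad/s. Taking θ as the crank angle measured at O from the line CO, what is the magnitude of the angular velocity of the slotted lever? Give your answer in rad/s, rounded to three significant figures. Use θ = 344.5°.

7.39

ω = 23.83 rad/s
Crank pin A relative to C: A = (d + r cosθ, r sinθ); lever angle φ = atan2(r sinθ, d + r cosθ).
Differentiating tanφ: φ̇ = rω(d cosθ + r)/(d² + r² + 2dr cosθ).
d² + r² + 2dr cosθ = |CA|² = 0.121412 m²;  d cosθ + r = +0.34243 m.
|ω_lever| = |0.11·23.83·+0.34243| / 0.121412 = 7.3931 rad/s.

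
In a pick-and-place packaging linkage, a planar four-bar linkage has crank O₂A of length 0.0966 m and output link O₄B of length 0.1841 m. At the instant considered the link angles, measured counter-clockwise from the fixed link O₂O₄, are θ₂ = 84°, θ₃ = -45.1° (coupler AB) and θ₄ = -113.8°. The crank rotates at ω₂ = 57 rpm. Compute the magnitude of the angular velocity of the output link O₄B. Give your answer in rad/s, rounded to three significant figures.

2.61

ω₂ = 5.969 rad/s (from 57 rpm).
Differentiating the loop-closure r₂e^{iθ₂}+r₃e^{iθ₃}=r₁+r₄e^{iθ₄} gives r₂ω₂e^{iθ₂}+r₃ω₃e^{iθ₃}=r₄ω₄e^{iθ₄}.
Eliminating the other unknown: ω₄ = r₂ω₂ sin(θ₂−θ₃) / [r₄ sin(θ₄−θ₃)].
Numerator sine = +0.77605; denominator sine = -0.93169.
Result = 0.0966·5.969·(+0.77605) / (0.1841·(-0.93169)) = -2.6088 rad/s; magnitude 2.6088 rad/s.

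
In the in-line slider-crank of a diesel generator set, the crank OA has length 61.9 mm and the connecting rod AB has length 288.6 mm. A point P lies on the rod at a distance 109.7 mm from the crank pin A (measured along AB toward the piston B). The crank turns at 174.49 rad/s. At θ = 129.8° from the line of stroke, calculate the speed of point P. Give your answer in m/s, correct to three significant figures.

ω = 174.5 rad/s.  Crank-pin speed |V_A| = rω = 10.801 m/s, perpendicular to OA.
Rod angle: sinφ = −(r/L) sinθ ⇒ φ = -9.485°; ω_rod = −rω cosθ/√(L²−r²sin²θ) = +24.288 rad/s.
V_P = V_A + ω_rod × AP, with AP = 0.1097 m along the rod.
Components: V_Px = −rω sinθ − a·ω_rod·sinφ = -7.8591 m/s;  V_Py = rω cosθ + a·ω_rod·cosφ = -4.2858 m/s.
|V_P| = √(V_Px² + V_Py²) = 8.9517 m/s.

8.95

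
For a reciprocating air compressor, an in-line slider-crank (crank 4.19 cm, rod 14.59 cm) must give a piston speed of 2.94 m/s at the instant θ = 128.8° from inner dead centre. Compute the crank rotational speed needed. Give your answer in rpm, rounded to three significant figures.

For an in-line slider-crank, |v_piston| = rω|sinθ|·[1 + r cosθ/√(L² − r² sin²θ)].
With r = 0.0419 m, L = 0.1459 m, θ = 128.8°: the bracketed kinematic factor |dx/dθ| = 0.026625 m.
ω = v/|dx/dθ| = 2.94/0.026625 = 110.42 rad/s.
N = 60ω/(2π) = 1054.5 rpm.

1050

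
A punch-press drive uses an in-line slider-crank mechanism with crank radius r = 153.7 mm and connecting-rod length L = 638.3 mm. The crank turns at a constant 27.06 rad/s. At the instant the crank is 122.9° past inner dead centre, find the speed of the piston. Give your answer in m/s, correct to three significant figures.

ω = 27.06 rad/s
For an in-line slider-crank, x = r cosθ + √(L² − r² sin²θ), so v = −rω sinθ·[1 + r cosθ/√(L² − r² sin²θ)].
With r = 0.1537 m, L = 0.6383 m, θ = 122.9°: √(L² − r² sin²θ) = 0.62512 m.
v = −0.1537·27.06·0.83962·[1 + 0.1537·-0.54317/0.62512] = -3.0257 m/s.
|v| = 3.0257 m/s.

3.03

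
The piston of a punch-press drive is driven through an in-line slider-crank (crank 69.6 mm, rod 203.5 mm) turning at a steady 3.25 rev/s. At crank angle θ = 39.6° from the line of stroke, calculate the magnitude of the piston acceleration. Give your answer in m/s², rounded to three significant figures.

24.6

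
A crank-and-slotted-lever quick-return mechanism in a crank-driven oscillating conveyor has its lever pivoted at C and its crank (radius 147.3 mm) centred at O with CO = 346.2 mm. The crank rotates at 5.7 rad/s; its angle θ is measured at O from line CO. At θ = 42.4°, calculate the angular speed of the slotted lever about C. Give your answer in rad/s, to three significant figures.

1.56

ω = 5.7 rad/s
Crank pin A relative to C: A = (d + r cosθ, r sinθ); lever angle φ = atan2(r sinθ, d + r cosθ).
Differentiating tanφ: φ̇ = rω(d cosθ + r)/(d² + r² + 2dr cosθ).
d² + r² + 2dr cosθ = |CA|² = 0.216867 m²;  d cosθ + r = +0.40295 m.
|ω_lever| = |0.1473·5.7·+0.40295| / 0.216867 = 1.56 rad/s.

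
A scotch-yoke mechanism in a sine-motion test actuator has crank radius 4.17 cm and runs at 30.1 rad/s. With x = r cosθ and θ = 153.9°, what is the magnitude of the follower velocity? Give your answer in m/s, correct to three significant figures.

ω = 30.1 rad/s
x = r cosθ ⇒ ẋ = −rω sinθ.
|v| = rω|sinθ| = 0.0417·30.1·|sin 153.9°| = 0.5522 m/s.

0.552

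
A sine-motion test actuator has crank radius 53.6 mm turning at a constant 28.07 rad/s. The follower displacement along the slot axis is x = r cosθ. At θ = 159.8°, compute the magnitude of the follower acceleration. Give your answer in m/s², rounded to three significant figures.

ω = 28.07 rad/s
x = r cosθ ⇒ ẍ = −rω² cosθ (ω constant).
|a| = rω²|cosθ| = 0.0536·(28.07)²·|cos 159.8°| = 39.635 m/s².

39.6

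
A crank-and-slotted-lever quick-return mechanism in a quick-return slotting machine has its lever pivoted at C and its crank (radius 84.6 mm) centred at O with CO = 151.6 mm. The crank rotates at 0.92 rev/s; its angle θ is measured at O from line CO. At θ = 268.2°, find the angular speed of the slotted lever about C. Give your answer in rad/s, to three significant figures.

1.33

ω = 5.781 rad/s (from 0.92 rev/s).
Crank pin A relative to C: A = (d + r cosθ, r sinθ); lever angle φ = atan2(r sinθ, d + r cosθ).
Differentiating tanφ: φ̇ = rω(d cosθ + r)/(d² + r² + 2dr cosθ).
d² + r² + 2dr cosθ = |CA|² = 0.029334 m²;  d cosθ + r = +0.079838 m.
|ω_lever| = |0.0846·5.781·+0.079838| / 0.029334 = 1.331 rad/s.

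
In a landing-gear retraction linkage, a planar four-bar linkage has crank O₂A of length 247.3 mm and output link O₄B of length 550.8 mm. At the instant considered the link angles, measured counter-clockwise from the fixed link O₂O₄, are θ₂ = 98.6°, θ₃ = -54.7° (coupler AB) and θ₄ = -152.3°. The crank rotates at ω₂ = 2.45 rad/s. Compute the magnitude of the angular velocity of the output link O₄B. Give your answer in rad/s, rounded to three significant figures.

ω₂ = 2.45 rad/s
Differentiating the loop-closure r₂e^{iθ₂}+r₃e^{iθ₃}=r₁+r₄e^{iθ₄} gives r₂ω₂e^{iθ₂}+r₃ω₃e^{iθ₃}=r₄ω₄e^{iθ₄}.
Eliminating the other unknown: ω₄ = r₂ω₂ sin(θ₂−θ₃) / [r₄ sin(θ₄−θ₃)].
Numerator sine = +0.44932; denominator sine = -0.99122.
Result = 0.2473·2.45·(+0.44932) / (0.5508·(-0.99122)) = -0.49864 rad/s; magnitude 0.49864 rad/s.

0.499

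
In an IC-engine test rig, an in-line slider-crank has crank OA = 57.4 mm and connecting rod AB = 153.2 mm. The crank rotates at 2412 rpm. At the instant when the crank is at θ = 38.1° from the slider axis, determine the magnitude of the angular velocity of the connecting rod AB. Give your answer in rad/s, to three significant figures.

76.5

ω = 252.6 rad/s (converted from 2412 rpm).
The rod makes angle φ with the slider axis where L sinφ = r sinθ; differentiating, L cosφ·φ̇ = r ω cosθ.
L cosφ = √(L² − r² sin²θ) = 0.14905 m.
|ω_rod| = r ω |cosθ| / √(L² − r² sin²θ) = 0.0574·252.6·0.78694/0.14905 = 76.547 rad/s.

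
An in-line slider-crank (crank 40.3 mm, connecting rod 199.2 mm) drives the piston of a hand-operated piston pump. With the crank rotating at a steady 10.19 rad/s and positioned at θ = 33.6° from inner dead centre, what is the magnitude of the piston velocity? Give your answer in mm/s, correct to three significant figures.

266

ω = 10.19 rad/s
For an in-line slider-crank, x = r cosθ + √(L² − r² sin²θ), so v = −rω sinθ·[1 + r cosθ/√(L² − r² sin²θ)].
With r = 0.0403 m, L = 0.1992 m, θ = 33.6°: √(L² − r² sin²θ) = 0.19795 m.
v = −0.0403·10.19·0.55339·[1 + 0.0403·0.83292/0.19795] = -0.26579 m/s.
|v| = 0.26579 m/s = 265.79 mm/s.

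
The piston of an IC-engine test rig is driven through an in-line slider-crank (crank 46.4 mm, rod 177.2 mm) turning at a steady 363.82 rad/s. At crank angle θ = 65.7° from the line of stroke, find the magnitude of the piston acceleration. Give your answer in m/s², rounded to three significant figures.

ω = 363.8 rad/s
x(θ) = r cosθ + √(L² − r² sin²θ); with ω constant, a = ω²·d²x/dθ².
d²x/dθ² = −r cosθ − r²(cos2θ)/√u − r⁴ sin²2θ/(4u^{3/2}),  u = L² − r² sin²θ = 0.0296115 m².
Substituting r = 0.0464 m, L = 0.1772 m, θ = 65.7°: d²x/dθ² = -0.010948 m.
a = ω²·d²x/dθ² = (363.8)²·(-0.010948) = -1449.2 m/s²;  |a| = 1449.2 m/s².

1450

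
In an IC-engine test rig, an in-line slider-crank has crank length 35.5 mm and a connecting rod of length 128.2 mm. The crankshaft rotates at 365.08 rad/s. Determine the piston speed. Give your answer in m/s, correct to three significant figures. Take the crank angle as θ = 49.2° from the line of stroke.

11.6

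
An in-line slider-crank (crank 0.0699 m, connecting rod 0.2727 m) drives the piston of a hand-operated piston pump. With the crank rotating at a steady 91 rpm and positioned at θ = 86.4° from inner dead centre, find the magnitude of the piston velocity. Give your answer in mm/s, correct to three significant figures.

676

ω = 2π·91/60 = 9.529 rad/s
For an in-line slider-crank, x = r cosθ + √(L² − r² sin²θ), so v = −rω sinθ·[1 + r cosθ/√(L² − r² sin²θ)].
With r = 0.0699 m, L = 0.2727 m, θ = 86.4°: √(L² − r² sin²θ) = 0.26363 m.
v = −0.0699·9.529·0.99803·[1 + 0.0699·0.06279/0.26363] = -0.67587 m/s.
|v| = 0.67587 m/s = 675.87 mm/s.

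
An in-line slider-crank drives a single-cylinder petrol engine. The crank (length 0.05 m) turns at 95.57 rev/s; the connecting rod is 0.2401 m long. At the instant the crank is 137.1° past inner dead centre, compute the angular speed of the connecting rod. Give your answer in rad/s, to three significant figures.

92.5

ω = 600.5 rad/s (converted from 95.57 rev/s).
The rod makes angle φ with the slider axis where L sinφ = r sinθ; differentiating, L cosφ·φ̇ = r ω cosθ.
L cosφ = √(L² − r² sin²θ) = 0.23768 m.
|ω_rod| = r ω |cosθ| / √(L² − r² sin²θ) = 0.05·600.5·0.73254/0.23768 = 92.538 rad/s.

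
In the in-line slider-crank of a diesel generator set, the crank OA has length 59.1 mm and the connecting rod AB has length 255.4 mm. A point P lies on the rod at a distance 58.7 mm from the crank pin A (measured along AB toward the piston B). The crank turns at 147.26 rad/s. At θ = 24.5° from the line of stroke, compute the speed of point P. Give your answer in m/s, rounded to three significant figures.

7.18

ω = 147.3 rad/s.  Crank-pin speed |V_A| = rω = 8.7031 m/s, perpendicular to OA.
Rod angle: sinφ = −(r/L) sinθ ⇒ φ = -5.507°; ω_rod = −rω cosθ/√(L²−r²sin²θ) = -31.152 rad/s.
V_P = V_A + ω_rod × AP, with AP = 0.0587 m along the rod.
Components: V_Px = −rω sinθ − a·ω_rod·sinφ = -3.7846 m/s;  V_Py = rω cosθ + a·ω_rod·cosφ = +6.0993 m/s.
|V_P| = √(V_Px² + V_Py²) = 7.178 m/s.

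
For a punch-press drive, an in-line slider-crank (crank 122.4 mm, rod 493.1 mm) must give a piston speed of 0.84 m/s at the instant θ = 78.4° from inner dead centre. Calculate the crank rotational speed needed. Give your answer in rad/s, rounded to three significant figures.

For an in-line slider-crank, |v_piston| = rω|sinθ|·[1 + r cosθ/√(L² − r² sin²θ)].
With r = 0.1224 m, L = 0.4931 m, θ = 78.4°: the bracketed kinematic factor |dx/dθ| = 0.12607 m.
ω = v/|dx/dθ| = 0.84/0.12607 = 6.663 rad/s.

6.66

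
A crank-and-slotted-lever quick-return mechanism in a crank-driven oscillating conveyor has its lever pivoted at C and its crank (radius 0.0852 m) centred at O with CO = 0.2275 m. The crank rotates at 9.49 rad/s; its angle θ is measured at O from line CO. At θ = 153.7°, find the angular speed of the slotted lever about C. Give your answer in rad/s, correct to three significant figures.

3.96

ω = 9.49 rad/s
Crank pin A relative to C: A = (d + r cosθ, r sinθ); lever angle φ = atan2(r sinθ, d + r cosθ).
Differentiating tanφ: φ̇ = rω(d cosθ + r)/(d² + r² + 2dr cosθ).
d² + r² + 2dr cosθ = |CA|² = 0.0242621 m²;  d cosθ + r = -0.11875 m.
|ω_lever| = |0.0852·9.49·-0.11875| / 0.0242621 = 3.9574 rad/s.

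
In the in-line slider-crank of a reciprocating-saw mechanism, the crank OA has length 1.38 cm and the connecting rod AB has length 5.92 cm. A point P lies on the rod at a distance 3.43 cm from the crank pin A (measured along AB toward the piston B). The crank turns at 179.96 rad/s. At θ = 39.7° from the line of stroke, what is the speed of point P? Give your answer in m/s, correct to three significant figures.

1.93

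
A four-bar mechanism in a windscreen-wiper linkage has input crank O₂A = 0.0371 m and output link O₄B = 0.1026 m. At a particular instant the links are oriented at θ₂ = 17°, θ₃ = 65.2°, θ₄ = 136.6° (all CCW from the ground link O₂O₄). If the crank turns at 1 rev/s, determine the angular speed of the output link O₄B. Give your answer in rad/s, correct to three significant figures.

1.79

ω₂ = 6.283 rad/s (from 1 rev/s).
Differentiating the loop-closure r₂e^{iθ₂}+r₃e^{iθ₃}=r₁+r₄e^{iθ₄} gives r₂ω₂e^{iθ₂}+r₃ω₃e^{iθ₃}=r₄ω₄e^{iθ₄}.
Eliminating the other unknown: ω₄ = r₂ω₂ sin(θ₂−θ₃) / [r₄ sin(θ₄−θ₃)].
Numerator sine = -0.74548; denominator sine = +0.94777.
Result = 0.0371·6.283·(-0.74548) / (0.1026·(+0.94777)) = -1.7871 rad/s; magnitude 1.7871 rad/s.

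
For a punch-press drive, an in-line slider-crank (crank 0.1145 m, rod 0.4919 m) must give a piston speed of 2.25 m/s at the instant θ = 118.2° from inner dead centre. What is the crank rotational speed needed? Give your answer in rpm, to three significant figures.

For an in-line slider-crank, |v_piston| = rω|sinθ|·[1 + r cosθ/√(L² − r² sin²θ)].
With r = 0.1145 m, L = 0.4919 m, θ = 118.2°: the bracketed kinematic factor |dx/dθ| = 0.089568 m.
ω = v/|dx/dθ| = 2.25/0.089568 = 25.12 rad/s.
N = 60ω/(2π) = 239.88 rpm.

240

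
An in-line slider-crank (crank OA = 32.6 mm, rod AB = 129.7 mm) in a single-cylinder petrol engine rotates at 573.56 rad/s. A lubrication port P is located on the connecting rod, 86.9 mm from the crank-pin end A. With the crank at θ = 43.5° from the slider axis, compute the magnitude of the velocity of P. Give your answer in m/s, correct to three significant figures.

15.1

ω = 573.6 rad/s.  Crank-pin speed |V_A| = rω = 18.698 m/s, perpendicular to OA.
Rod angle: sinφ = −(r/L) sinθ ⇒ φ = -9.963°; ω_rod = −rω cosθ/√(L²−r²sin²θ) = -106.17 rad/s.
V_P = V_A + ω_rod × AP, with AP = 0.0869 m along the rod.
Components: V_Px = −rω sinθ − a·ω_rod·sinφ = -14.467 m/s;  V_Py = rω cosθ + a·ω_rod·cosφ = +4.4757 m/s.
|V_P| = √(V_Px² + V_Py²) = 15.144 m/s.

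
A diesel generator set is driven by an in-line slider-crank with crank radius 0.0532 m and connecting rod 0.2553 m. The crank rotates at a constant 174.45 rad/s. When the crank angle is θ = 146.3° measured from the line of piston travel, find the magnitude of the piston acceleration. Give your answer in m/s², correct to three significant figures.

ω = 174.4 rad/s
x(θ) = r cosθ + √(L² − r² sin²θ); with ω constant, a = ω²·d²x/dθ².
d²x/dθ² = −r cosθ − r²(cos2θ)/√u − r⁴ sin²2θ/(4u^{3/2}),  u = L² − r² sin²θ = 0.0643068 m².
Substituting r = 0.0532 m, L = 0.2553 m, θ = 146.3°: d²x/dθ² = +0.039866 m.
a = ω²·d²x/dθ² = (174.4)²·(+0.039866) = +1213.2 m/s²;  |a| = 1213.2 m/s².

1210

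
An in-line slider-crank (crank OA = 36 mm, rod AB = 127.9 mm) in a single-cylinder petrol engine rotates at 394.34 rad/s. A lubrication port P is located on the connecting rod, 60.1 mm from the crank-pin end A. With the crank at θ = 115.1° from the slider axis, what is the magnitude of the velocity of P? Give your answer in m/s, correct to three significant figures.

12.5

ω = 394.3 rad/s.  Crank-pin speed |V_A| = rω = 14.196 m/s, perpendicular to OA.
Rod angle: sinφ = −(r/L) sinθ ⇒ φ = -14.767°; ω_rod = −rω cosθ/√(L²−r²sin²θ) = +48.692 rad/s.
V_P = V_A + ω_rod × AP, with AP = 0.0601 m along the rod.
Components: V_Px = −rω sinθ − a·ω_rod·sinφ = -12.11 m/s;  V_Py = rω cosθ + a·ω_rod·cosφ = -3.1923 m/s.
|V_P| = √(V_Px² + V_Py²) = 12.523 m/s.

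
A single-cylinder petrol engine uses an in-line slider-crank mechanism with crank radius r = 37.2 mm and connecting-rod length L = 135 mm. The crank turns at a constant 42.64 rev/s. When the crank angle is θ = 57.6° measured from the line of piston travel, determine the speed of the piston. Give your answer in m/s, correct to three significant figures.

9.69

ω = 2π·42.6 = 267.9 rad/s
For an in-line slider-crank, x = r cosθ + √(L² − r² sin²θ), so v = −rω sinθ·[1 + r cosθ/√(L² − r² sin²θ)].
With r = 0.0372 m, L = 0.135 m, θ = 57.6°: √(L² − r² sin²θ) = 0.1313 m.
v = −0.0372·267.9·0.84433·[1 + 0.0372·0.53583/0.1313] = -9.6925 m/s.
|v| = 9.6925 m/s.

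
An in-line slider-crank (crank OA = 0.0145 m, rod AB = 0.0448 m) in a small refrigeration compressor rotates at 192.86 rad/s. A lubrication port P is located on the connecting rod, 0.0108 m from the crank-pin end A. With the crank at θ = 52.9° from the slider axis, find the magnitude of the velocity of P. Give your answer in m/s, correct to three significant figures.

2.67

ω = 192.9 rad/s.  Crank-pin speed |V_A| = rω = 2.7965 m/s, perpendicular to OA.
Rod angle: sinφ = −(r/L) sinθ ⇒ φ = -14.960°; ω_rod = −rω cosθ/√(L²−r²sin²θ) = -38.974 rad/s.
V_P = V_A + ω_rod × AP, with AP = 0.0108 m along the rod.
Components: V_Px = −rω sinθ − a·ω_rod·sinφ = -2.3391 m/s;  V_Py = rω cosθ + a·ω_rod·cosφ = +1.2802 m/s.
|V_P| = √(V_Px² + V_Py²) = 2.6665 m/s.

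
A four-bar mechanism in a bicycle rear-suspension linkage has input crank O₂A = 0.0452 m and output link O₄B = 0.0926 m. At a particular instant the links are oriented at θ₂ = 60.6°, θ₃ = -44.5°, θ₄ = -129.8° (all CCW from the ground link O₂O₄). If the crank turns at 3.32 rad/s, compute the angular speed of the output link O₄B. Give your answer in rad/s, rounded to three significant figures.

ω₂ = 3.32 rad/s
Differentiating the loop-closure r₂e^{iθ₂}+r₃e^{iθ₃}=r₁+r₄e^{iθ₄} gives r₂ω₂e^{iθ₂}+r₃ω₃e^{iθ₃}=r₄ω₄e^{iθ₄}.
Eliminating the other unknown: ω₄ = r₂ω₂ sin(θ₂−θ₃) / [r₄ sin(θ₄−θ₃)].
Numerator sine = +0.96547; denominator sine = -0.99664.
Result = 0.0452·3.32·(+0.96547) / (0.0926·(-0.99664)) = -1.5699 rad/s; magnitude 1.5699 rad/s.

1.57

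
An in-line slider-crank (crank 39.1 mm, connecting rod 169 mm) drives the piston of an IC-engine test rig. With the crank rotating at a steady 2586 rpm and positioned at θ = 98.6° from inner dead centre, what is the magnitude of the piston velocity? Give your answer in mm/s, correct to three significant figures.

ω = 2π·2586/60 = 270.8 rad/s
For an in-line slider-crank, x = r cosθ + √(L² − r² sin²θ), so v = −rω sinθ·[1 + r cosθ/√(L² − r² sin²θ)].
With r = 0.0391 m, L = 0.169 m, θ = 98.6°: √(L² − r² sin²θ) = 0.16452 m.
v = −0.0391·270.8·0.98876·[1 + 0.0391·-0.14954/0.16452] = -10.097 m/s.
|v| = 10.097 m/s = 10097 mm/s.

10100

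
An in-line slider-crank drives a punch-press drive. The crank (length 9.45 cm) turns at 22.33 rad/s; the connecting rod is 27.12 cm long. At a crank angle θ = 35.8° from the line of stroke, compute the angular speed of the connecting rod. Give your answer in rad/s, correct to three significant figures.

ω = 22.33 rad/s
The rod makes angle φ with the slider axis where L sinφ = r sinθ; differentiating, L cosφ·φ̇ = r ω cosθ.
L cosφ = √(L² − r² sin²θ) = 0.26551 m.
|ω_rod| = r ω |cosθ| / √(L² − r² sin²θ) = 0.0945·22.33·0.81106/0.26551 = 6.4461 rad/s.

6.45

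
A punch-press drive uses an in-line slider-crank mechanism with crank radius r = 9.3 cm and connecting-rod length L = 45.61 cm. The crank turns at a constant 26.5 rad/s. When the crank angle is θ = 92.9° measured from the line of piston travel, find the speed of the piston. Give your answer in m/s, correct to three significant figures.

ω = 26.5 rad/s
For an in-line slider-crank, x = r cosθ + √(L² − r² sin²θ), so v = −rω sinθ·[1 + r cosθ/√(L² − r² sin²θ)].
With r = 0.093 m, L = 0.4561 m, θ = 92.9°: √(L² − r² sin²θ) = 0.44654 m.
v = −0.093·26.5·0.99872·[1 + 0.093·-0.05059/0.44654] = -2.4354 m/s.
|v| = 2.4354 m/s.

2.44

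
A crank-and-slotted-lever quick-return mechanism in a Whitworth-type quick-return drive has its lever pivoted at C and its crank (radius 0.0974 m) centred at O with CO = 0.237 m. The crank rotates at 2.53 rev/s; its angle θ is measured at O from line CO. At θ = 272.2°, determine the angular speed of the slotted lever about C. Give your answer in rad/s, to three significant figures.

ω = 15.9 rad/s (from 2.53 rev/s).
Crank pin A relative to C: A = (d + r cosθ, r sinθ); lever angle φ = atan2(r sinθ, d + r cosθ).
Differentiating tanφ: φ̇ = rω(d cosθ + r)/(d² + r² + 2dr cosθ).
d² + r² + 2dr cosθ = |CA|² = 0.067428 m²;  d cosθ + r = +0.1065 m.
|ω_lever| = |0.0974·15.9·+0.1065| / 0.067428 = 2.4455 rad/s.

2.45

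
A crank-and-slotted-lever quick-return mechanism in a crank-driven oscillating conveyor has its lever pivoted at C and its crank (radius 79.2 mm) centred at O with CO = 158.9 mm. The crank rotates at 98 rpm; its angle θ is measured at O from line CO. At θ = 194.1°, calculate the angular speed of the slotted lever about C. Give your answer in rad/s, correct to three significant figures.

8.56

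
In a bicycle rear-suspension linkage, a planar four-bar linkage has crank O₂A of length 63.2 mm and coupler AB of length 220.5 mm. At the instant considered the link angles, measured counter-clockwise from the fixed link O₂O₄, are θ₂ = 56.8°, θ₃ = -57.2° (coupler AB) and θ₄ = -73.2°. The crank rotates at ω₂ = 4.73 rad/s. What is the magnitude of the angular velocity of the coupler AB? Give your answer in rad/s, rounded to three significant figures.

3.77

ω₂ = 4.73 rad/s
Differentiating the loop-closure r₂e^{iθ₂}+r₃e^{iθ₃}=r₁+r₄e^{iθ₄} gives r₂ω₂e^{iθ₂}+r₃ω₃e^{iθ₃}=r₄ω₄e^{iθ₄}.
Eliminating the other unknown: ω₃ = r₂ω₂ sin(θ₄−θ₂) / [r₃ sin(θ₃−θ₄)].
Numerator sine = -0.76604; denominator sine = +0.27564.
Result = 0.0632·4.73·(-0.76604) / (0.2205·(+0.27564)) = -3.7678 rad/s; magnitude 3.7678 rad/s.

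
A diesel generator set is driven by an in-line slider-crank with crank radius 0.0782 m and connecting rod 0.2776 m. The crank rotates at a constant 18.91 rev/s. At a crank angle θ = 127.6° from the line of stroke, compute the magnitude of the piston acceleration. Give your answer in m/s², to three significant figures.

ω = 2π·18.9 = 118.8 rad/s
x(θ) = r cosθ + √(L² − r² sin²θ); with ω constant, a = ω²·d²x/dθ².
d²x/dθ² = −r cosθ − r²(cos2θ)/√u − r⁴ sin²2θ/(4u^{3/2}),  u = L² − r² sin²θ = 0.0732231 m².
Substituting r = 0.0782 m, L = 0.2776 m, θ = 127.6°: d²x/dθ² = +0.053045 m.
a = ω²·d²x/dθ² = (118.8)²·(+0.053045) = +748.84 m/s²;  |a| = 748.84 m/s².

749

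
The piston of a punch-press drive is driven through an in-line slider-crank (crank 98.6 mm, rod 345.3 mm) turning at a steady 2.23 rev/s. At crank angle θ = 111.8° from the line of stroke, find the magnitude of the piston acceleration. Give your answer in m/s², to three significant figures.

ω = 2π·2.23 = 14.01 rad/s
x(θ) = r cosθ + √(L² − r² sin²θ); with ω constant, a = ω²·d²x/dθ².
d²x/dθ² = −r cosθ − r²(cos2θ)/√u − r⁴ sin²2θ/(4u^{3/2}),  u = L² − r² sin²θ = 0.110851 m².
Substituting r = 0.0986 m, L = 0.3453 m, θ = 111.8°: d²x/dθ² = +0.057458 m.
a = ω²·d²x/dθ² = (14.01)²·(+0.057458) = +11.28 m/s²;  |a| = 11.28 m/s².

11.3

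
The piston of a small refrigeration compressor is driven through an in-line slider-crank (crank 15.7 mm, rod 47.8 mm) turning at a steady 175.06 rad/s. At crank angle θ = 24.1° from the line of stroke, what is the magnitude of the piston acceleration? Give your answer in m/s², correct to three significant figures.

ω = 175.1 rad/s
x(θ) = r cosθ + √(L² − r² sin²θ); with ω constant, a = ω²·d²x/dθ².
d²x/dθ² = −r cosθ − r²(cos2θ)/√u − r⁴ sin²2θ/(4u^{3/2}),  u = L² − r² sin²θ = 0.00224374 m².
Substituting r = 0.0157 m, L = 0.0478 m, θ = 24.1°: d²x/dθ² = -0.017879 m.
a = ω²·d²x/dθ² = (175.1)²·(-0.017879) = -547.93 m/s²;  |a| = 547.93 m/s².

548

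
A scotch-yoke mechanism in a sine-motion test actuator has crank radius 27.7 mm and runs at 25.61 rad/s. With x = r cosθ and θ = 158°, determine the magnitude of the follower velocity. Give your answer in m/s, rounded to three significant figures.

ω = 25.61 rad/s
x = r cosθ ⇒ ẋ = −rω sinθ.
|v| = rω|sinθ| = 0.0277·25.61·|sin 158°| = 0.26574 m/s.

0.266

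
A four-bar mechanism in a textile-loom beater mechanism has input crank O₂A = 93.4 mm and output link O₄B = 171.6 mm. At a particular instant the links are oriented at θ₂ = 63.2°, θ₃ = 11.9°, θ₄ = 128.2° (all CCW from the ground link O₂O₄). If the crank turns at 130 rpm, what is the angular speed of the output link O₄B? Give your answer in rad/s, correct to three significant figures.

6.45

ω₂ = 13.61 rad/s (from 130 rpm).
Differentiating the loop-closure r₂e^{iθ₂}+r₃e^{iθ₃}=r₁+r₄e^{iθ₄} gives r₂ω₂e^{iθ₂}+r₃ω₃e^{iθ₃}=r₄ω₄e^{iθ₄}.
Eliminating the other unknown: ω₄ = r₂ω₂ sin(θ₂−θ₃) / [r₄ sin(θ₄−θ₃)].
Numerator sine = +0.78043; denominator sine = +0.89649.
Result = 0.0934·13.61·(+0.78043) / (0.1716·(+0.89649)) = +6.4505 rad/s; magnitude 6.4505 rad/s.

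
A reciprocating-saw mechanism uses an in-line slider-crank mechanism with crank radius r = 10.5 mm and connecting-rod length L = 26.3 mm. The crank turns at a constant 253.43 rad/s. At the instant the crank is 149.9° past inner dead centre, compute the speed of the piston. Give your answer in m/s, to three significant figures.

ω = 253.4 rad/s
For an in-line slider-crank, x = r cosθ + √(L² − r² sin²θ), so v = −rω sinθ·[1 + r cosθ/√(L² − r² sin²θ)].
With r = 0.0105 m, L = 0.0263 m, θ = 149.9°: √(L² − r² sin²θ) = 0.025767 m.
v = −0.0105·253.4·0.50151·[1 + 0.0105·-0.86515/0.025767] = -0.86405 m/s.
|v| = 0.86405 m/s.

0.864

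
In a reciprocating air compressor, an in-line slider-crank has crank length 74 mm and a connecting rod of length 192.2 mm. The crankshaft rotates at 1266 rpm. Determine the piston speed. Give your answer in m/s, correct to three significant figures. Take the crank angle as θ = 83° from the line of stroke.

10.2

ω = 2π·1266/60 = 132.6 rad/s
For an in-line slider-crank, x = r cosθ + √(L² − r² sin²θ), so v = −rω sinθ·[1 + r cosθ/√(L² − r² sin²θ)].
With r = 0.074 m, L = 0.1922 m, θ = 83°: √(L² − r² sin²θ) = 0.17761 m.
v = −0.074·132.6·0.99255·[1 + 0.074·0.12187/0.17761] = -10.232 m/s.
|v| = 10.232 m/s.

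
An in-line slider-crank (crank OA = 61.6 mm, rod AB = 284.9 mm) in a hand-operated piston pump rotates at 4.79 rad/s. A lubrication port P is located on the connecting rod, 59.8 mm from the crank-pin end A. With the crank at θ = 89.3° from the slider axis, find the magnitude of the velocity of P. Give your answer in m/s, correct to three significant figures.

0.295

ω = 4.79 rad/s.  Crank-pin speed |V_A| = rω = 0.29506 m/s, perpendicular to OA.
Rod angle: sinφ = −(r/L) sinθ ⇒ φ = -12.486°; ω_rod = −rω cosθ/√(L²−r²sin²θ) = -0.012959 rad/s.
V_P = V_A + ω_rod × AP, with AP = 0.0598 m along the rod.
Components: V_Px = −rω sinθ − a·ω_rod·sinφ = -0.29521 m/s;  V_Py = rω cosθ + a·ω_rod·cosφ = +0.0028482 m/s.
|V_P| = √(V_Px² + V_Py²) = 0.29522 m/s.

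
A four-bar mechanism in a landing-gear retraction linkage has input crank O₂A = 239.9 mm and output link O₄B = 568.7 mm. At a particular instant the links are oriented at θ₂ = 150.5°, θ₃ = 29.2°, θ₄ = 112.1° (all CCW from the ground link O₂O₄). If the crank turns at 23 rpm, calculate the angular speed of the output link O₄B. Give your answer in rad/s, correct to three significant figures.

0.875

ω₂ = 2.409 rad/s (from 23 rpm).
Differentiating the loop-closure r₂e^{iθ₂}+r₃e^{iθ₃}=r₁+r₄e^{iθ₄} gives r₂ω₂e^{iθ₂}+r₃ω₃e^{iθ₃}=r₄ω₄e^{iθ₄}.
Eliminating the other unknown: ω₄ = r₂ω₂ sin(θ₂−θ₃) / [r₄ sin(θ₄−θ₃)].
Numerator sine = +0.85446; denominator sine = +0.99233.
Result = 0.2399·2.409·(+0.85446) / (0.5687·(+0.99233)) = +0.87486 rad/s; magnitude 0.87486 rad/s.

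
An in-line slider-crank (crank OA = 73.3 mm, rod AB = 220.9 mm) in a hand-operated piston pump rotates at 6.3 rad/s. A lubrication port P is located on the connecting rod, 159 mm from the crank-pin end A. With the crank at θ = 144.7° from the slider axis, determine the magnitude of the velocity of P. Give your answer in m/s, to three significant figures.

0.239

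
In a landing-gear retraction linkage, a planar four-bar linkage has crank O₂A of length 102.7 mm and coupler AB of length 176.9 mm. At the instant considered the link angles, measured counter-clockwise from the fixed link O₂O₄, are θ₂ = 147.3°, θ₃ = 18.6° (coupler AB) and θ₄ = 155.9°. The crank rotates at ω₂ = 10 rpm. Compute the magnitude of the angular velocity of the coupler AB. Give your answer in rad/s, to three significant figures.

ω₂ = 1.047 rad/s (from 10 rpm).
Differentiating the loop-closure r₂e^{iθ₂}+r₃e^{iθ₃}=r₁+r₄e^{iθ₄} gives r₂ω₂e^{iθ₂}+r₃ω₃e^{iθ₃}=r₄ω₄e^{iθ₄}.
Eliminating the other unknown: ω₃ = r₂ω₂ sin(θ₄−θ₂) / [r₃ sin(θ₃−θ₄)].
Numerator sine = +0.14954; denominator sine = -0.67816.
Result = 0.1027·1.047·(+0.14954) / (0.1769·(-0.67816)) = -0.13406 rad/s; magnitude 0.13406 rad/s.

0.134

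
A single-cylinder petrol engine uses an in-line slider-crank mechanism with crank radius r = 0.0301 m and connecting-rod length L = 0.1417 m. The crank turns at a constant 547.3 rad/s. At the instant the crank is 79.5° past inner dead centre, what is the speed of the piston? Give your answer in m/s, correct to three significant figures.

16.8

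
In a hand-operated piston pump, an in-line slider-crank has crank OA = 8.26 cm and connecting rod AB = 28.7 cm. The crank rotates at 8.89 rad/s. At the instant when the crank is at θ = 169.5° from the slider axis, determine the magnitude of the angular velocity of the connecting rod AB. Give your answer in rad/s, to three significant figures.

ω = 8.89 rad/s
The rod makes angle φ with the slider axis where L sinφ = r sinθ; differentiating, L cosφ·φ̇ = r ω cosθ.
L cosφ = √(L² − r² sin²θ) = 0.2866 m.
|ω_rod| = r ω |cosθ| / √(L² − r² sin²θ) = 0.0826·8.89·0.98325/0.2866 = 2.5192 rad/s.

2.52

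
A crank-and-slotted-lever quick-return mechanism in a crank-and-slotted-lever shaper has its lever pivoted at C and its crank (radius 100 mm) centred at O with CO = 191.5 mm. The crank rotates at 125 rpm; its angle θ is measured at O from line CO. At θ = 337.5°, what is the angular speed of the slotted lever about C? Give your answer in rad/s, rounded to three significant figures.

4.42

ω = 13.09 rad/s (from 125 rpm).
Crank pin A relative to C: A = (d + r cosθ, r sinθ); lever angle φ = atan2(r sinθ, d + r cosθ).
Differentiating tanφ: φ̇ = rω(d cosθ + r)/(d² + r² + 2dr cosθ).
d² + r² + 2dr cosθ = |CA|² = 0.0820568 m²;  d cosθ + r = +0.27692 m.
|ω_lever| = |0.1·13.09·+0.27692| / 0.0820568 = 4.4176 rad/s.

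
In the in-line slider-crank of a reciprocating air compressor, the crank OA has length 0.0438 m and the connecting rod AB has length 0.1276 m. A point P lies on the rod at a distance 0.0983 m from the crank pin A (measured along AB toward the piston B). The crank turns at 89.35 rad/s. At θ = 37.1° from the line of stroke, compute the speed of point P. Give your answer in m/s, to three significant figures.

2.96

ω = 89.35 rad/s.  Crank-pin speed |V_A| = rω = 3.9135 m/s, perpendicular to OA.
Rod angle: sinφ = −(r/L) sinθ ⇒ φ = -11.950°; ω_rod = −rω cosθ/√(L²−r²sin²θ) = -25.004 rad/s.
V_P = V_A + ω_rod × AP, with AP = 0.0983 m along the rod.
Components: V_Px = −rω sinθ − a·ω_rod·sinφ = -2.8696 m/s;  V_Py = rω cosθ + a·ω_rod·cosφ = +0.71674 m/s.
|V_P| = √(V_Px² + V_Py²) = 2.9578 m/s.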